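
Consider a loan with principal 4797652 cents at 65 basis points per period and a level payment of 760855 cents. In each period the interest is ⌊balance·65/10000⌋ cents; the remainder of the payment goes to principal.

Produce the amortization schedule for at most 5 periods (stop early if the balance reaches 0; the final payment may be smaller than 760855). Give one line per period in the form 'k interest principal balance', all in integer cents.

1 31184 729671 4067981
2 26441 734414 3333567
3 21668 739187 2594380
4 16863 743992 1850388
5 12027 748828 1101560

1. interest=⌊4797652·65/10000⌋=31184; principal=760855-31184=729671; balance=4797652-729671=4067981
2. interest=⌊4067981·65/10000⌋=26441; principal=760855-26441=734414; balance=4067981-734414=3333567
3. interest=⌊3333567·65/10000⌋=21668; principal=760855-21668=739187; balance=3333567-739187=2594380
4. interest=⌊2594380·65/10000⌋=16863; principal=760855-16863=743992; balance=2594380-743992=1850388
5. interest=⌊1850388·65/10000⌋=12027; principal=760855-12027=748828; balance=1850388-748828=1101560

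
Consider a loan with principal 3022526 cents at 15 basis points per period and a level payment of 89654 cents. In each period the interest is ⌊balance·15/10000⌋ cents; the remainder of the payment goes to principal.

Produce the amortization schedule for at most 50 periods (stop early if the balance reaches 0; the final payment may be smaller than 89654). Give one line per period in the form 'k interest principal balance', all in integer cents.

1. interest=⌊3022526·15/10000⌋=4533; principal=89654-4533=85121; balance=3022526-85121=2937405
2. interest=⌊2937405·15/10000⌋=4406; principal=89654-4406=85248; balance=2937405-85248=2852157
3. interest=⌊2852157·15/10000⌋=4278; principal=89654-4278=85376; balance=2852157-85376=2766781
4. interest=⌊2766781·15/10000⌋=4150; principal=89654-4150=85504; balance=2766781-85504=2681277
5. interest=⌊2681277·15/10000⌋=4021; principal=89654-4021=85633; balance=2681277-85633=2595644
6. interest=⌊2595644·15/10000⌋=3893; principal=89654-3893=85761; balance=2595644-85761=2509883
7. interest=⌊2509883·15/10000⌋=3764; principal=89654-3764=85890; balance=2509883-85890=2423993
8. interest=⌊2423993·15/10000⌋=3635; principal=89654-3635=86019; balance=2423993-86019=2337974
9. interest=⌊2337974·15/10000⌋=3506; principal=89654-3506=86148; balance=2337974-86148=2251826
10. interest=⌊2251826·15/10000⌋=3377; principal=89654-3377=86277; balance=2251826-86277=2165549
11. interest=⌊2165549·15/10000⌋=3248; principal=89654-3248=86406; balance=2165549-86406=2079143
12. interest=⌊2079143·15/10000⌋=3118; principal=89654-3118=86536; balance=2079143-86536=1992607
13. interest=⌊1992607·15/10000⌋=2988; principal=89654-2988=86666; balance=1992607-86666=1905941
14. interest=⌊1905941·15/10000⌋=2858; principal=89654-2858=86796; balance=1905941-86796=1819145
15. interest=⌊1819145·15/10000⌋=2728; principal=89654-2728=86926; balance=1819145-86926=1732219
16. interest=⌊1732219·15/10000⌋=2598; principal=89654-2598=87056; balance=1732219-87056=1645163
17. interest=⌊1645163·15/10000⌋=2467; principal=89654-2467=87187; balance=1645163-87187=1557976
18. interest=⌊1557976·15/10000⌋=2336; principal=89654-2336=87318; balance=1557976-87318=1470658
19. interest=⌊1470658·15/10000⌋=2205; principal=89654-2205=87449; balance=1470658-87449=1383209
20. interest=⌊1383209·15/10000⌋=2074; principal=89654-2074=87580; balance=1383209-87580=1295629
21. interest=⌊1295629·15/10000⌋=1943; principal=89654-1943=87711; balance=1295629-87711=1207918
22. interest=⌊1207918·15/10000⌋=1811; principal=89654-1811=87843; balance=1207918-87843=1120075
23. interest=⌊1120075·15/10000⌋=1680; principal=89654-1680=87974; balance=1120075-87974=1032101
24. interest=⌊1032101·15/10000⌋=1548; principal=89654-1548=88106; balance=1032101-88106=943995
25. interest=⌊943995·15/10000⌋=1415; principal=89654-1415=88239; balance=943995-88239=855756
26. interest=⌊855756·15/10000⌋=1283; principal=89654-1283=88371; balance=855756-88371=767385
27. interest=⌊767385·15/10000⌋=1151; principal=89654-1151=88503; balance=767385-88503=678882
28. interest=⌊678882·15/10000⌋=1018; principal=89654-1018=88636; balance=678882-88636=590246
29. interest=⌊590246·15/10000⌋=885; principal=89654-885=88769; balance=590246-88769=501477
30. interest=⌊501477·15/10000⌋=752; principal=89654-752=88902; balance=501477-88902=412575
31. interest=⌊412575·15/10000⌋=618; principal=89654-618=89036; balance=412575-89036=323539
32. interest=⌊323539·15/10000⌋=485; principal=89654-485=89169; balance=323539-89169=234370
33. interest=⌊234370·15/10000⌋=351; principal=89654-351=89303; balance=234370-89303=145067
34. interest=⌊145067·15/10000⌋=217; principal=89654-217=89437; balance=145067-89437=55630
35. interest=⌊55630·15/10000⌋=83; principal=min(89654-83,55630)=55630; balance=55630-55630=0

1 4533 85121 2937405
2 4406 85248 2852157
3 4278 85376 2766781
4 4150 85504 2681277
5 4021 85633 2595644
6 3893 85761 2509883
7 3764 85890 2423993
8 3635 86019 2337974
9 3506 86148 2251826
10 3377 86277 2165549
11 3248 86406 2079143
12 3118 86536 1992607
13 2988 86666 1905941
14 2858 86796 1819145
15 2728 86926 1732219
16 2598 87056 1645163
17 2467 87187 1557976
18 2336 87318 1470658
19 2205 87449 1383209
20 2074 87580 1295629
21 1943 87711 1207918
22 1811 87843 1120075
23 1680 87974 1032101
24 1548 88106 943995
25 1415 88239 855756
26 1283 88371 767385
27 1151 88503 678882
28 1018 88636 590246
29 885 88769 501477
30 752 88902 412575
31 618 89036 323539
32 485 89169 234370
33 351 89303 145067
34 217 89437 55630
35 83 55630 0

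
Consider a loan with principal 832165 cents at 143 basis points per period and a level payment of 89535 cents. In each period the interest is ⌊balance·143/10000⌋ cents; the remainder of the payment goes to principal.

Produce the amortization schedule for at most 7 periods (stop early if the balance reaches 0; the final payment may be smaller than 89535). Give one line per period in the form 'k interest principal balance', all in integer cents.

1. interest=⌊832165·143/10000⌋=11899; principal=89535-11899=77636; balance=832165-77636=754529
2. interest=⌊754529·143/10000⌋=10789; principal=89535-10789=78746; balance=754529-78746=675783
3. interest=⌊675783·143/10000⌋=9663; principal=89535-9663=79872; balance=675783-79872=595911
4. interest=⌊595911·143/10000⌋=8521; principal=89535-8521=81014; balance=595911-81014=514897
5. interest=⌊514897·143/10000⌋=7363; principal=89535-7363=82172; balance=514897-82172=432725
6. interest=⌊432725·143/10000⌋=6187; principal=89535-6187=83348; balance=432725-83348=349377
7. interest=⌊349377·143/10000⌋=4996; principal=89535-4996=84539; balance=349377-84539=264838

1 11899 77636 754529
2 10789 78746 675783
3 9663 79872 595911
4 8521 81014 514897
5 7363 82172 432725
6 6187 83348 349377
7 4996 84539 264838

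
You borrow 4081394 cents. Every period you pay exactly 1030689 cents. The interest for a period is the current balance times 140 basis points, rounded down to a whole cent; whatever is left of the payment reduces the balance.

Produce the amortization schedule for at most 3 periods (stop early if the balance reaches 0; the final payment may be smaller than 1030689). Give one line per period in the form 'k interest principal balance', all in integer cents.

1 57139 973550 3107844
2 43509 987180 2120664
3 29689 1001000 1119664

1. interest=⌊4081394·140/10000⌋=57139; principal=1030689-57139=973550; balance=4081394-973550=3107844
2. interest=⌊3107844·140/10000⌋=43509; principal=1030689-43509=987180; balance=3107844-987180=2120664
3. interest=⌊2120664·140/10000⌋=29689; principal=1030689-29689=1001000; balance=2120664-1001000=1119664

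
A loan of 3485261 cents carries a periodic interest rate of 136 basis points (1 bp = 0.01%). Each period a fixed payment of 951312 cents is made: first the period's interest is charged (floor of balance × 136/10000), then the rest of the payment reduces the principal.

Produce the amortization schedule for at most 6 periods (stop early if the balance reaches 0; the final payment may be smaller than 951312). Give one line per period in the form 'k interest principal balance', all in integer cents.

1 47399 903913 2581348
2 35106 916206 1665142
3 22645 928667 736475
4 10016 736475 0

1. interest=⌊3485261·136/10000⌋=47399; principal=951312-47399=903913; balance=3485261-903913=2581348
2. interest=⌊2581348·136/10000⌋=35106; principal=951312-35106=916206; balance=2581348-916206=1665142
3. interest=⌊1665142·136/10000⌋=22645; principal=951312-22645=928667; balance=1665142-928667=736475
4. interest=⌊736475·136/10000⌋=10016; principal=min(951312-10016,736475)=736475; balance=736475-736475=0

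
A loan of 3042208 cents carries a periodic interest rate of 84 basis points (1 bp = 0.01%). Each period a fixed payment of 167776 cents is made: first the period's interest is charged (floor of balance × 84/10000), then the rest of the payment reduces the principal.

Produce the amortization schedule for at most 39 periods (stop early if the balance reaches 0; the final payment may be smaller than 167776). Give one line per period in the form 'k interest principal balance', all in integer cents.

1 25554 142222 2899986
2 24359 143417 2756569
3 23155 144621 2611948
4 21940 145836 2466112
5 20715 147061 2319051
6 19480 148296 2170755
7 18234 149542 2021213
8 16978 150798 1870415
9 15711 152065 1718350
10 14434 153342 1565008
11 13146 154630 1410378
12 11847 155929 1254449
13 10537 157239 1097210
14 9216 158560 938650
15 7884 159892 778758
16 6541 161235 617523
17 5187 162589 454934
18 3821 163955 290979
19 2444 165332 125647
20 1055 125647 0

1. interest=⌊3042208·84/10000⌋=25554; principal=167776-25554=142222; balance=3042208-142222=2899986
2. interest=⌊2899986·84/10000⌋=24359; principal=167776-24359=143417; balance=2899986-143417=2756569
3. interest=⌊2756569·84/10000⌋=23155; principal=167776-23155=144621; balance=2756569-144621=2611948
4. interest=⌊2611948·84/10000⌋=21940; principal=167776-21940=145836; balance=2611948-145836=2466112
5. interest=⌊2466112·84/10000⌋=20715; principal=167776-20715=147061; balance=2466112-147061=2319051
6. interest=⌊2319051·84/10000⌋=19480; principal=167776-19480=148296; balance=2319051-148296=2170755
7. interest=⌊2170755·84/10000⌋=18234; principal=167776-18234=149542; balance=2170755-149542=2021213
8. interest=⌊2021213·84/10000⌋=16978; principal=167776-16978=150798; balance=2021213-150798=1870415
9. interest=⌊1870415·84/10000⌋=15711; principal=167776-15711=152065; balance=1870415-152065=1718350
10. interest=⌊1718350·84/10000⌋=14434; principal=167776-14434=153342; balance=1718350-153342=1565008
11. interest=⌊1565008·84/10000⌋=13146; principal=167776-13146=154630; balance=1565008-154630=1410378
12. interest=⌊1410378·84/10000⌋=11847; principal=167776-11847=155929; balance=1410378-155929=1254449
13. interest=⌊1254449·84/10000⌋=10537; principal=167776-10537=157239; balance=1254449-157239=1097210
14. interest=⌊1097210·84/10000⌋=9216; principal=167776-9216=158560; balance=1097210-158560=938650
15. interest=⌊938650·84/10000⌋=7884; principal=167776-7884=159892; balance=938650-159892=778758
16. interest=⌊778758·84/10000⌋=6541; principal=167776-6541=161235; balance=778758-161235=617523
17. interest=⌊617523·84/10000⌋=5187; principal=167776-5187=162589; balance=617523-162589=454934
18. interest=⌊454934·84/10000⌋=3821; principal=167776-3821=163955; balance=454934-163955=290979
19. interest=⌊290979·84/10000⌋=2444; principal=167776-2444=165332; balance=290979-165332=125647
20. interest=⌊125647·84/10000⌋=1055; principal=min(167776-1055,125647)=125647; balance=125647-125647=0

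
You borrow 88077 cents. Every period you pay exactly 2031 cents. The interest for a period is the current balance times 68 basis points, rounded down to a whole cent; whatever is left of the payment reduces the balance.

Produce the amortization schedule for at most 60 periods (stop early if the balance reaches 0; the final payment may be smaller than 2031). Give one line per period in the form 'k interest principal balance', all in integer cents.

1. interest=⌊88077·68/10000⌋=598; principal=2031-598=1433; balance=88077-1433=86644
2. interest=⌊86644·68/10000⌋=589; principal=2031-589=1442; balance=86644-1442=85202
3. interest=⌊85202·68/10000⌋=579; principal=2031-579=1452; balance=85202-1452=83750
4. interest=⌊83750·68/10000⌋=569; principal=2031-569=1462; balance=83750-1462=82288
5. interest=⌊82288·68/10000⌋=559; principal=2031-559=1472; balance=82288-1472=80816
6. interest=⌊80816·68/10000⌋=549; principal=2031-549=1482; balance=80816-1482=79334
7. interest=⌊79334·68/10000⌋=539; principal=2031-539=1492; balance=79334-1492=77842
8. interest=⌊77842·68/10000⌋=529; principal=2031-529=1502; balance=77842-1502=76340
9. interest=⌊76340·68/10000⌋=519; principal=2031-519=1512; balance=76340-1512=74828
10. interest=⌊74828·68/10000⌋=508; principal=2031-508=1523; balance=74828-1523=73305
11. interest=⌊73305·68/10000⌋=498; principal=2031-498=1533; balance=73305-1533=71772
12. interest=⌊71772·68/10000⌋=488; principal=2031-488=1543; balance=71772-1543=70229
13. interest=⌊70229·68/10000⌋=477; principal=2031-477=1554; balance=70229-1554=68675
14. interest=⌊68675·68/10000⌋=466; principal=2031-466=1565; balance=68675-1565=67110
15. interest=⌊67110·68/10000⌋=456; principal=2031-456=1575; balance=67110-1575=65535
16. interest=⌊65535·68/10000⌋=445; principal=2031-445=1586; balance=65535-1586=63949
17. interest=⌊63949·68/10000⌋=434; principal=2031-434=1597; balance=63949-1597=62352
18. interest=⌊62352·68/10000⌋=423; principal=2031-423=1608; balance=62352-1608=60744
19. interest=⌊60744·68/10000⌋=413; principal=2031-413=1618; balance=60744-1618=59126
20. interest=⌊59126·68/10000⌋=402; principal=2031-402=1629; balance=59126-1629=57497
21. interest=⌊57497·68/10000⌋=390; principal=2031-390=1641; balance=57497-1641=55856
22. interest=⌊55856·68/10000⌋=379; principal=2031-379=1652; balance=55856-1652=54204
23. interest=⌊54204·68/10000⌋=368; principal=2031-368=1663; balance=54204-1663=52541
24. interest=⌊52541·68/10000⌋=357; principal=2031-357=1674; balance=52541-1674=50867
25. interest=⌊50867·68/10000⌋=345; principal=2031-345=1686; balance=50867-1686=49181
26. interest=⌊49181·68/10000⌋=334; principal=2031-334=1697; balance=49181-1697=47484
27. interest=⌊47484·68/10000⌋=322; principal=2031-322=1709; balance=47484-1709=45775
28. interest=⌊45775·68/10000⌋=311; principal=2031-311=1720; balance=45775-1720=44055
29. interest=⌊44055·68/10000⌋=299; principal=2031-299=1732; balance=44055-1732=42323
30. interest=⌊42323·68/10000⌋=287; principal=2031-287=1744; balance=42323-1744=40579
31. interest=⌊40579·68/10000⌋=275; principal=2031-275=1756; balance=40579-1756=38823
32. interest=⌊38823·68/10000⌋=263; principal=2031-263=1768; balance=38823-1768=37055
33. interest=⌊37055·68/10000⌋=251; principal=2031-251=1780; balance=37055-1780=35275
34. interest=⌊35275·68/10000⌋=239; principal=2031-239=1792; balance=35275-1792=33483
35. interest=⌊33483·68/10000⌋=227; principal=2031-227=1804; balance=33483-1804=31679
36. interest=⌊31679·68/10000⌋=215; principal=2031-215=1816; balance=31679-1816=29863
37. interest=⌊29863·68/10000⌋=203; principal=2031-203=1828; balance=29863-1828=28035
38. interest=⌊28035·68/10000⌋=190; principal=2031-190=1841; balance=28035-1841=26194
39. interest=⌊26194·68/10000⌋=178; principal=2031-178=1853; balance=26194-1853=24341
40. interest=⌊24341·68/10000⌋=165; principal=2031-165=1866; balance=24341-1866=22475
41. interest=⌊22475·68/10000⌋=152; principal=2031-152=1879; balance=22475-1879=20596
42. interest=⌊20596·68/10000⌋=140; principal=2031-140=1891; balance=20596-1891=18705
43. interest=⌊18705·68/10000⌋=127; principal=2031-127=1904; balance=18705-1904=16801
44. interest=⌊16801·68/10000⌋=114; principal=2031-114=1917; balance=16801-1917=14884
45. interest=⌊14884·68/10000⌋=101; principal=2031-101=1930; balance=14884-1930=12954
46. interest=⌊12954·68/10000⌋=88; principal=2031-88=1943; balance=12954-1943=11011
47. interest=⌊11011·68/10000⌋=74; principal=2031-74=1957; balance=11011-1957=9054
48. interest=⌊9054·68/10000⌋=61; principal=2031-61=1970; balance=9054-1970=7084
49. interest=⌊7084·68/10000⌋=48; principal=2031-48=1983; balance=7084-1983=5101
50. interest=⌊5101·68/10000⌋=34; principal=2031-34=1997; balance=5101-1997=3104
51. interest=⌊3104·68/10000⌋=21; principal=2031-21=2010; balance=3104-2010=1094
52. interest=⌊1094·68/10000⌋=7; principal=min(2031-7,1094)=1094; balance=1094-1094=0

1 598 1433 86644
2 589 1442 85202
3 579 1452 83750
4 569 1462 82288
5 559 1472 80816
6 549 1482 79334
7 539 1492 77842
8 529 1502 76340
9 519 1512 74828
10 508 1523 73305
11 498 1533 71772
12 488 1543 70229
13 477 1554 68675
14 466 1565 67110
15 456 1575 65535
16 445 1586 63949
17 434 1597 62352
18 423 1608 60744
19 413 1618 59126
20 402 1629 57497
21 390 1641 55856
22 379 1652 54204
23 368 1663 52541
24 357 1674 50867
25 345 1686 49181
26 334 1697 47484
27 322 1709 45775
28 311 1720 44055
29 299 1732 42323
30 287 1744 40579
31 275 1756 38823
32 263 1768 37055
33 251 1780 35275
34 239 1792 33483
35 227 1804 31679
36 215 1816 29863
37 203 1828 28035
38 190 1841 26194
39 178 1853 24341
40 165 1866 22475
41 152 1879 20596
42 140 1891 18705
43 127 1904 16801
44 114 1917 14884
45 101 1930 12954
46 88 1943 11011
47 74 1957 9054
48 61 1970 7084
49 48 1983 5101
50 34 1997 3104
51 21 2010 1094
52 7 1094 0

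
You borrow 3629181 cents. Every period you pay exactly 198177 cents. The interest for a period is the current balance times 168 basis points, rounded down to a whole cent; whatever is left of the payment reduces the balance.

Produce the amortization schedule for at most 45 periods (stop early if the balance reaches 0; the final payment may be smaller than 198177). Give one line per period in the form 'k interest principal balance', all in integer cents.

1 60970 137207 3491974
2 58665 139512 3352462
3 56321 141856 3210606
4 53938 144239 3066367
5 51514 146663 2919704
6 49051 149126 2770578
7 46545 151632 2618946
8 43998 154179 2464767
9 41408 156769 2307998
10 38774 159403 2148595
11 36096 162081 1986514
12 33373 164804 1821710
13 30604 167573 1654137
14 27789 170388 1483749
15 24926 173251 1310498
16 22016 176161 1134337
17 19056 179121 955216
18 16047 182130 773086
19 12987 185190 587896
20 9876 188301 399595
21 6713 191464 208131
22 3496 194681 13450
23 225 13450 0

1. interest=⌊3629181·168/10000⌋=60970; principal=198177-60970=137207; balance=3629181-137207=3491974
2. interest=⌊3491974·168/10000⌋=58665; principal=198177-58665=139512; balance=3491974-139512=3352462
3. interest=⌊3352462·168/10000⌋=56321; principal=198177-56321=141856; balance=3352462-141856=3210606
4. interest=⌊3210606·168/10000⌋=53938; principal=198177-53938=144239; balance=3210606-144239=3066367
5. interest=⌊3066367·168/10000⌋=51514; principal=198177-51514=146663; balance=3066367-146663=2919704
6. interest=⌊2919704·168/10000⌋=49051; principal=198177-49051=149126; balance=2919704-149126=2770578
7. interest=⌊2770578·168/10000⌋=46545; principal=198177-46545=151632; balance=2770578-151632=2618946
8. interest=⌊2618946·168/10000⌋=43998; principal=198177-43998=154179; balance=2618946-154179=2464767
9. interest=⌊2464767·168/10000⌋=41408; principal=198177-41408=156769; balance=2464767-156769=2307998
10. interest=⌊2307998·168/10000⌋=38774; principal=198177-38774=159403; balance=2307998-159403=2148595
11. interest=⌊2148595·168/10000⌋=36096; principal=198177-36096=162081; balance=2148595-162081=1986514
12. interest=⌊1986514·168/10000⌋=33373; principal=198177-33373=164804; balance=1986514-164804=1821710
13. interest=⌊1821710·168/10000⌋=30604; principal=198177-30604=167573; balance=1821710-167573=1654137
14. interest=⌊1654137·168/10000⌋=27789; principal=198177-27789=170388; balance=1654137-170388=1483749
15. interest=⌊1483749·168/10000⌋=24926; principal=198177-24926=173251; balance=1483749-173251=1310498
16. interest=⌊1310498·168/10000⌋=22016; principal=198177-22016=176161; balance=1310498-176161=1134337
17. interest=⌊1134337·168/10000⌋=19056; principal=198177-19056=179121; balance=1134337-179121=955216
18. interest=⌊955216·168/10000⌋=16047; principal=198177-16047=182130; balance=955216-182130=773086
19. interest=⌊773086·168/10000⌋=12987; principal=198177-12987=185190; balance=773086-185190=587896
20. interest=⌊587896·168/10000⌋=9876; principal=198177-9876=188301; balance=587896-188301=399595
21. interest=⌊399595·168/10000⌋=6713; principal=198177-6713=191464; balance=399595-191464=208131
22. interest=⌊208131·168/10000⌋=3496; principal=198177-3496=194681; balance=208131-194681=13450
23. interest=⌊13450·168/10000⌋=225; principal=min(198177-225,13450)=13450; balance=13450-13450=0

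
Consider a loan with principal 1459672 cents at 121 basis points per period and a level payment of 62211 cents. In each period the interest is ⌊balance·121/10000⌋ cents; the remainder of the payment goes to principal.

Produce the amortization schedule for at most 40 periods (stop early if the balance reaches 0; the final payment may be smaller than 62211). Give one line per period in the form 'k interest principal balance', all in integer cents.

1 17662 44549 1415123
2 17122 45089 1370034
3 16577 45634 1324400
4 16025 46186 1278214
5 15466 46745 1231469
6 14900 47311 1184158
7 14328 47883 1136275
8 13748 48463 1087812
9 13162 49049 1038763
10 12569 49642 989121
11 11968 50243 938878
12 11360 50851 888027
13 10745 51466 836561
14 10122 52089 784472
15 9492 52719 731753
16 8854 53357 678396
17 8208 54003 624393
18 7555 54656 569737
19 6893 55318 514419
20 6224 55987 458432
21 5547 56664 401768
22 4861 57350 344418
23 4167 58044 286374
24 3465 58746 227628
25 2754 59457 168171
26 2034 60177 107994
27 1306 60905 47089
28 569 47089 0

1. interest=⌊1459672·121/10000⌋=17662; principal=62211-17662=44549; balance=1459672-44549=1415123
2. interest=⌊1415123·121/10000⌋=17122; principal=62211-17122=45089; balance=1415123-45089=1370034
3. interest=⌊1370034·121/10000⌋=16577; principal=62211-16577=45634; balance=1370034-45634=1324400
4. interest=⌊1324400·121/10000⌋=16025; principal=62211-16025=46186; balance=1324400-46186=1278214
5. interest=⌊1278214·121/10000⌋=15466; principal=62211-15466=46745; balance=1278214-46745=1231469
6. interest=⌊1231469·121/10000⌋=14900; principal=62211-14900=47311; balance=1231469-47311=1184158
7. interest=⌊1184158·121/10000⌋=14328; principal=62211-14328=47883; balance=1184158-47883=1136275
8. interest=⌊1136275·121/10000⌋=13748; principal=62211-13748=48463; balance=1136275-48463=1087812
9. interest=⌊1087812·121/10000⌋=13162; principal=62211-13162=49049; balance=1087812-49049=1038763
10. interest=⌊1038763·121/10000⌋=12569; principal=62211-12569=49642; balance=1038763-49642=989121
11. interest=⌊989121·121/10000⌋=11968; principal=62211-11968=50243; balance=989121-50243=938878
12. interest=⌊938878·121/10000⌋=11360; principal=62211-11360=50851; balance=938878-50851=888027
13. interest=⌊888027·121/10000⌋=10745; principal=62211-10745=51466; balance=888027-51466=836561
14. interest=⌊836561·121/10000⌋=10122; principal=62211-10122=52089; balance=836561-52089=784472
15. interest=⌊784472·121/10000⌋=9492; principal=62211-9492=52719; balance=784472-52719=731753
16. interest=⌊731753·121/10000⌋=8854; principal=62211-8854=53357; balance=731753-53357=678396
17. interest=⌊678396·121/10000⌋=8208; principal=62211-8208=54003; balance=678396-54003=624393
18. interest=⌊624393·121/10000⌋=7555; principal=62211-7555=54656; balance=624393-54656=569737
19. interest=⌊569737·121/10000⌋=6893; principal=62211-6893=55318; balance=569737-55318=514419
20. interest=⌊514419·121/10000⌋=6224; principal=62211-6224=55987; balance=514419-55987=458432
21. interest=⌊458432·121/10000⌋=5547; principal=62211-5547=56664; balance=458432-56664=401768
22. interest=⌊401768·121/10000⌋=4861; principal=62211-4861=57350; balance=401768-57350=344418
23. interest=⌊344418·121/10000⌋=4167; principal=62211-4167=58044; balance=344418-58044=286374
24. interest=⌊286374·121/10000⌋=3465; principal=62211-3465=58746; balance=286374-58746=227628
25. interest=⌊227628·121/10000⌋=2754; principal=62211-2754=59457; balance=227628-59457=168171
26. interest=⌊168171·121/10000⌋=2034; principal=62211-2034=60177; balance=168171-60177=107994
27. interest=⌊107994·121/10000⌋=1306; principal=62211-1306=60905; balance=107994-60905=47089
28. interest=⌊47089·121/10000⌋=569; principal=min(62211-569,47089)=47089; balance=47089-47089=0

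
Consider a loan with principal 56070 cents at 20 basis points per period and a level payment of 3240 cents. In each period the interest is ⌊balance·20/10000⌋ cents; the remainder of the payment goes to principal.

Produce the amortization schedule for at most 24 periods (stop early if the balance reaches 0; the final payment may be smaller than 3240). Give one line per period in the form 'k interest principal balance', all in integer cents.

1. interest=⌊56070·20/10000⌋=112; principal=3240-112=3128; balance=56070-3128=52942
2. interest=⌊52942·20/10000⌋=105; principal=3240-105=3135; balance=52942-3135=49807
3. interest=⌊49807·20/10000⌋=99; principal=3240-99=3141; balance=49807-3141=46666
4. interest=⌊46666·20/10000⌋=93; principal=3240-93=3147; balance=46666-3147=43519
5. interest=⌊43519·20/10000⌋=87; principal=3240-87=3153; balance=43519-3153=40366
6. interest=⌊40366·20/10000⌋=80; principal=3240-80=3160; balance=40366-3160=37206
7. interest=⌊37206·20/10000⌋=74; principal=3240-74=3166; balance=37206-3166=34040
8. interest=⌊34040·20/10000⌋=68; principal=3240-68=3172; balance=34040-3172=30868
9. interest=⌊30868·20/10000⌋=61; principal=3240-61=3179; balance=30868-3179=27689
10. interest=⌊27689·20/10000⌋=55; principal=3240-55=3185; balance=27689-3185=24504
11. interest=⌊24504·20/10000⌋=49; principal=3240-49=3191; balance=24504-3191=21313
12. interest=⌊21313·20/10000⌋=42; principal=3240-42=3198; balance=21313-3198=18115
13. interest=⌊18115·20/10000⌋=36; principal=3240-36=3204; balance=18115-3204=14911
14. interest=⌊14911·20/10000⌋=29; principal=3240-29=3211; balance=14911-3211=11700
15. interest=⌊11700·20/10000⌋=23; principal=3240-23=3217; balance=11700-3217=8483
16. interest=⌊8483·20/10000⌋=16; principal=3240-16=3224; balance=8483-3224=5259
17. interest=⌊5259·20/10000⌋=10; principal=3240-10=3230; balance=5259-3230=2029
18. interest=⌊2029·20/10000⌋=4; principal=min(3240-4,2029)=2029; balance=2029-2029=0

1 112 3128 52942
2 105 3135 49807
3 99 3141 46666
4 93 3147 43519
5 87 3153 40366
6 80 3160 37206
7 74 3166 34040
8 68 3172 30868
9 61 3179 27689
10 55 3185 24504
11 49 3191 21313
12 42 3198 18115
13 36 3204 14911
14 29 3211 11700
15 23 3217 8483
16 16 3224 5259
17 10 3230 2029
18 4 2029 0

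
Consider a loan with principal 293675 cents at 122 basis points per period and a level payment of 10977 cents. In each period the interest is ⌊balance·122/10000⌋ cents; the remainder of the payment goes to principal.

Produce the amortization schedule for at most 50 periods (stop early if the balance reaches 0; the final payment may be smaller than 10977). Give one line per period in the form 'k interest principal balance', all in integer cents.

1. interest=⌊293675·122/10000⌋=3582; principal=10977-3582=7395; balance=293675-7395=286280
2. interest=⌊286280·122/10000⌋=3492; principal=10977-3492=7485; balance=286280-7485=278795
3. interest=⌊278795·122/10000⌋=3401; principal=10977-3401=7576; balance=278795-7576=271219
4. interest=⌊271219·122/10000⌋=3308; principal=10977-3308=7669; balance=271219-7669=263550
5. interest=⌊263550·122/10000⌋=3215; principal=10977-3215=7762; balance=263550-7762=255788
6. interest=⌊255788·122/10000⌋=3120; principal=10977-3120=7857; balance=255788-7857=247931
7. interest=⌊247931·122/10000⌋=3024; principal=10977-3024=7953; balance=247931-7953=239978
8. interest=⌊239978·122/10000⌋=2927; principal=10977-2927=8050; balance=239978-8050=231928
9. interest=⌊231928·122/10000⌋=2829; principal=10977-2829=8148; balance=231928-8148=223780
10. interest=⌊223780·122/10000⌋=2730; principal=10977-2730=8247; balance=223780-8247=215533
11. interest=⌊215533·122/10000⌋=2629; principal=10977-2629=8348; balance=215533-8348=207185
12. interest=⌊207185·122/10000⌋=2527; principal=10977-2527=8450; balance=207185-8450=198735
13. interest=⌊198735·122/10000⌋=2424; principal=10977-2424=8553; balance=198735-8553=190182
14. interest=⌊190182·122/10000⌋=2320; principal=10977-2320=8657; balance=190182-8657=181525
15. interest=⌊181525·122/10000⌋=2214; principal=10977-2214=8763; balance=181525-8763=172762
16. interest=⌊172762·122/10000⌋=2107; principal=10977-2107=8870; balance=172762-8870=163892
17. interest=⌊163892·122/10000⌋=1999; principal=10977-1999=8978; balance=163892-8978=154914
18. interest=⌊154914·122/10000⌋=1889; principal=10977-1889=9088; balance=154914-9088=145826
19. interest=⌊145826·122/10000⌋=1779; principal=10977-1779=9198; balance=145826-9198=136628
20. interest=⌊136628·122/10000⌋=1666; principal=10977-1666=9311; balance=136628-9311=127317
21. interest=⌊127317·122/10000⌋=1553; principal=10977-1553=9424; balance=127317-9424=117893
22. interest=⌊117893·122/10000⌋=1438; principal=10977-1438=9539; balance=117893-9539=108354
23. interest=⌊108354·122/10000⌋=1321; principal=10977-1321=9656; balance=108354-9656=98698
24. interest=⌊98698·122/10000⌋=1204; principal=10977-1204=9773; balance=98698-9773=88925
25. interest=⌊88925·122/10000⌋=1084; principal=10977-1084=9893; balance=88925-9893=79032
26. interest=⌊79032·122/10000⌋=964; principal=10977-964=10013; balance=79032-10013=69019
27. interest=⌊69019·122/10000⌋=842; principal=10977-842=10135; balance=69019-10135=58884
28. interest=⌊58884·122/10000⌋=718; principal=10977-718=10259; balance=58884-10259=48625
29. interest=⌊48625·122/10000⌋=593; principal=10977-593=10384; balance=48625-10384=38241
30. interest=⌊38241·122/10000⌋=466; principal=10977-466=10511; balance=38241-10511=27730
31. interest=⌊27730·122/10000⌋=338; principal=10977-338=10639; balance=27730-10639=17091
32. interest=⌊17091·122/10000⌋=208; principal=10977-208=10769; balance=17091-10769=6322
33. interest=⌊6322·122/10000⌋=77; principal=min(10977-77,6322)=6322; balance=6322-6322=0

1 3582 7395 286280
2 3492 7485 278795
3 3401 7576 271219
4 3308 7669 263550
5 3215 7762 255788
6 3120 7857 247931
7 3024 7953 239978
8 2927 8050 231928
9 2829 8148 223780
10 2730 8247 215533
11 2629 8348 207185
12 2527 8450 198735
13 2424 8553 190182
14 2320 8657 181525
15 2214 8763 172762
16 2107 8870 163892
17 1999 8978 154914
18 1889 9088 145826
19 1779 9198 136628
20 1666 9311 127317
21 1553 9424 117893
22 1438 9539 108354
23 1321 9656 98698
24 1204 9773 88925
25 1084 9893 79032
26 964 10013 69019
27 842 10135 58884
28 718 10259 48625
29 593 10384 38241
30 466 10511 27730
31 338 10639 17091
32 208 10769 6322
33 77 6322 0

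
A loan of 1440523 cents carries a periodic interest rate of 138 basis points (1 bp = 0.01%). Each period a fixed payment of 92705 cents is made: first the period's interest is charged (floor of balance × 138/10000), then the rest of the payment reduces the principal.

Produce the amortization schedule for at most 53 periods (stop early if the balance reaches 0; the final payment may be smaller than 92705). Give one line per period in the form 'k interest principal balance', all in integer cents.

1 19879 72826 1367697
2 18874 73831 1293866
3 17855 74850 1219016
4 16822 75883 1143133
5 15775 76930 1066203
6 14713 77992 988211
7 13637 79068 909143
8 12546 80159 828984
9 11439 81266 747718
10 10318 82387 665331
11 9181 83524 581807
12 8028 84677 497130
13 6860 85845 411285
14 5675 87030 324255
15 4474 88231 236024
16 3257 89448 146576
17 2022 90683 55893
18 771 55893 0

1. interest=⌊1440523·138/10000⌋=19879; principal=92705-19879=72826; balance=1440523-72826=1367697
2. interest=⌊1367697·138/10000⌋=18874; principal=92705-18874=73831; balance=1367697-73831=1293866
3. interest=⌊1293866·138/10000⌋=17855; principal=92705-17855=74850; balance=1293866-74850=1219016
4. interest=⌊1219016·138/10000⌋=16822; principal=92705-16822=75883; balance=1219016-75883=1143133
5. interest=⌊1143133·138/10000⌋=15775; principal=92705-15775=76930; balance=1143133-76930=1066203
6. interest=⌊1066203·138/10000⌋=14713; principal=92705-14713=77992; balance=1066203-77992=988211
7. interest=⌊988211·138/10000⌋=13637; principal=92705-13637=79068; balance=988211-79068=909143
8. interest=⌊909143·138/10000⌋=12546; principal=92705-12546=80159; balance=909143-80159=828984
9. interest=⌊828984·138/10000⌋=11439; principal=92705-11439=81266; balance=828984-81266=747718
10. interest=⌊747718·138/10000⌋=10318; principal=92705-10318=82387; balance=747718-82387=665331
11. interest=⌊665331·138/10000⌋=9181; principal=92705-9181=83524; balance=665331-83524=581807
12. interest=⌊581807·138/10000⌋=8028; principal=92705-8028=84677; balance=581807-84677=497130
13. interest=⌊497130·138/10000⌋=6860; principal=92705-6860=85845; balance=497130-85845=411285
14. interest=⌊411285·138/10000⌋=5675; principal=92705-5675=87030; balance=411285-87030=324255
15. interest=⌊324255·138/10000⌋=4474; principal=92705-4474=88231; balance=324255-88231=236024
16. interest=⌊236024·138/10000⌋=3257; principal=92705-3257=89448; balance=236024-89448=146576
17. interest=⌊146576·138/10000⌋=2022; principal=92705-2022=90683; balance=146576-90683=55893
18. interest=⌊55893·138/10000⌋=771; principal=min(92705-771,55893)=55893; balance=55893-55893=0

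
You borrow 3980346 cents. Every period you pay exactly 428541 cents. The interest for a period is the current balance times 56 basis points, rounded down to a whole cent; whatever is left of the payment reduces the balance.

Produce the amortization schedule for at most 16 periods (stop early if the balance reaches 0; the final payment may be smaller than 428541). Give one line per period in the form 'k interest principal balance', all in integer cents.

1 22289 406252 3574094
2 20014 408527 3165567
3 17727 410814 2754753
4 15426 413115 2341638
5 13113 415428 1926210
6 10786 417755 1508455
7 8447 420094 1088361
8 6094 422447 665914
9 3729 424812 241102
10 1350 241102 0

1. interest=⌊3980346·56/10000⌋=22289; principal=428541-22289=406252; balance=3980346-406252=3574094
2. interest=⌊3574094·56/10000⌋=20014; principal=428541-20014=408527; balance=3574094-408527=3165567
3. interest=⌊3165567·56/10000⌋=17727; principal=428541-17727=410814; balance=3165567-410814=2754753
4. interest=⌊2754753·56/10000⌋=15426; principal=428541-15426=413115; balance=2754753-413115=2341638
5. interest=⌊2341638·56/10000⌋=13113; principal=428541-13113=415428; balance=2341638-415428=1926210
6. interest=⌊1926210·56/10000⌋=10786; principal=428541-10786=417755; balance=1926210-417755=1508455
7. interest=⌊1508455·56/10000⌋=8447; principal=428541-8447=420094; balance=1508455-420094=1088361
8. interest=⌊1088361·56/10000⌋=6094; principal=428541-6094=422447; balance=1088361-422447=665914
9. interest=⌊665914·56/10000⌋=3729; principal=428541-3729=424812; balance=665914-424812=241102
10. interest=⌊241102·56/10000⌋=1350; principal=min(428541-1350,241102)=241102; balance=241102-241102=0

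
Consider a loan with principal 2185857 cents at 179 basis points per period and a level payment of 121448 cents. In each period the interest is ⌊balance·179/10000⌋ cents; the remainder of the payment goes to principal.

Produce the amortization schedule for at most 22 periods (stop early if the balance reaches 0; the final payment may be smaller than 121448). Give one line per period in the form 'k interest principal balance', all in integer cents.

1 39126 82322 2103535
2 37653 83795 2019740
3 36153 85295 1934445
4 34626 86822 1847623
5 33072 88376 1759247
6 31490 89958 1669289
7 29880 91568 1577721
8 28241 93207 1484514
9 26572 94876 1389638
10 24874 96574 1293064
11 23145 98303 1194761
12 21386 100062 1094699
13 19595 101853 992846
14 17771 103677 889169
15 15916 105532 783637
16 14027 107421 676216
17 12104 109344 566872
18 10147 111301 455571
19 8154 113294 342277
20 6126 115322 226955
21 4062 117386 109569
22 1961 109569 0

1. interest=⌊2185857·179/10000⌋=39126; principal=121448-39126=82322; balance=2185857-82322=2103535
2. interest=⌊2103535·179/10000⌋=37653; principal=121448-37653=83795; balance=2103535-83795=2019740
3. interest=⌊2019740·179/10000⌋=36153; principal=121448-36153=85295; balance=2019740-85295=1934445
4. interest=⌊1934445·179/10000⌋=34626; principal=121448-34626=86822; balance=1934445-86822=1847623
5. interest=⌊1847623·179/10000⌋=33072; principal=121448-33072=88376; balance=1847623-88376=1759247
6. interest=⌊1759247·179/10000⌋=31490; principal=121448-31490=89958; balance=1759247-89958=1669289
7. interest=⌊1669289·179/10000⌋=29880; principal=121448-29880=91568; balance=1669289-91568=1577721
8. interest=⌊1577721·179/10000⌋=28241; principal=121448-28241=93207; balance=1577721-93207=1484514
9. interest=⌊1484514·179/10000⌋=26572; principal=121448-26572=94876; balance=1484514-94876=1389638
10. interest=⌊1389638·179/10000⌋=24874; principal=121448-24874=96574; balance=1389638-96574=1293064
11. interest=⌊1293064·179/10000⌋=23145; principal=121448-23145=98303; balance=1293064-98303=1194761
12. interest=⌊1194761·179/10000⌋=21386; principal=121448-21386=100062; balance=1194761-100062=1094699
13. interest=⌊1094699·179/10000⌋=19595; principal=121448-19595=101853; balance=1094699-101853=992846
14. interest=⌊992846·179/10000⌋=17771; principal=121448-17771=103677; balance=992846-103677=889169
15. interest=⌊889169·179/10000⌋=15916; principal=121448-15916=105532; balance=889169-105532=783637
16. interest=⌊783637·179/10000⌋=14027; principal=121448-14027=107421; balance=783637-107421=676216
17. interest=⌊676216·179/10000⌋=12104; principal=121448-12104=109344; balance=676216-109344=566872
18. interest=⌊566872·179/10000⌋=10147; principal=121448-10147=111301; balance=566872-111301=455571
19. interest=⌊455571·179/10000⌋=8154; principal=121448-8154=113294; balance=455571-113294=342277
20. interest=⌊342277·179/10000⌋=6126; principal=121448-6126=115322; balance=342277-115322=226955
21. interest=⌊226955·179/10000⌋=4062; principal=121448-4062=117386; balance=226955-117386=109569
22. interest=⌊109569·179/10000⌋=1961; principal=min(121448-1961,109569)=109569; balance=109569-109569=0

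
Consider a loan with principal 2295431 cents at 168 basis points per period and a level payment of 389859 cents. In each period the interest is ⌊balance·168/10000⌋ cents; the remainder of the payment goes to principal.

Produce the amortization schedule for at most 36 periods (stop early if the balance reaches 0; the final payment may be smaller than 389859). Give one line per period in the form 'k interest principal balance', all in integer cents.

1. interest=⌊2295431·168/10000⌋=38563; principal=389859-38563=351296; balance=2295431-351296=1944135
2. interest=⌊1944135·168/10000⌋=32661; principal=389859-32661=357198; balance=1944135-357198=1586937
3. interest=⌊1586937·168/10000⌋=26660; principal=389859-26660=363199; balance=1586937-363199=1223738
4. interest=⌊1223738·168/10000⌋=20558; principal=389859-20558=369301; balance=1223738-369301=854437
5. interest=⌊854437·168/10000⌋=14354; principal=389859-14354=375505; balance=854437-375505=478932
6. interest=⌊478932·168/10000⌋=8046; principal=389859-8046=381813; balance=478932-381813=97119
7. interest=⌊97119·168/10000⌋=1631; principal=min(389859-1631,97119)=97119; balance=97119-97119=0

1 38563 351296 1944135
2 32661 357198 1586937
3 26660 363199 1223738
4 20558 369301 854437
5 14354 375505 478932
6 8046 381813 97119
7 1631 97119 0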